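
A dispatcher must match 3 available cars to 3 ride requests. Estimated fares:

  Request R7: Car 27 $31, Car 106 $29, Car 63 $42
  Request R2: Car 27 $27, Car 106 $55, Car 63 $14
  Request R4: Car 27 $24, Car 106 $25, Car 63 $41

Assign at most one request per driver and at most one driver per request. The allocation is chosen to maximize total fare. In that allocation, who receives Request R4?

Optimal: Car 27→Request R7 ($31), Car 106→Request R2 ($55), Car 63→Request R4 ($41) — total 31+55+41 = $127.
Column-greedy (each request in turn goes to its best remaining driver) gives $121, worse by 6.
Checked against all permutations: $127 is optimal.
Car 63's own top request is Request R7 ($42), but forcing Car 63→Request R7 and reassigning the rest optimally gives only $121 — worse by 6.

Car 63 receives Request R4.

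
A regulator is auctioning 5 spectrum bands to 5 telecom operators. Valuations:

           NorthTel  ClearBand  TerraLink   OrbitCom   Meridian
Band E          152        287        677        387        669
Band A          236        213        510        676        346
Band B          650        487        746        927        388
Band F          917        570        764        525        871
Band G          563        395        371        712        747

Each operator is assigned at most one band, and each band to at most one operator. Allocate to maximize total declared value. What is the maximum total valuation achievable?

Maximum total: $3504M

Optimal: NorthTel→Band F ($917M), ClearBand→Band B ($487M), TerraLink→Band E ($677M), OrbitCom→Band A ($676M), Meridian→Band G ($747M) — total 917+487+677+676+747 = $3504M.
Row-greedy (each operator in turn takes its best remaining band) gives $3139M, worse by 365.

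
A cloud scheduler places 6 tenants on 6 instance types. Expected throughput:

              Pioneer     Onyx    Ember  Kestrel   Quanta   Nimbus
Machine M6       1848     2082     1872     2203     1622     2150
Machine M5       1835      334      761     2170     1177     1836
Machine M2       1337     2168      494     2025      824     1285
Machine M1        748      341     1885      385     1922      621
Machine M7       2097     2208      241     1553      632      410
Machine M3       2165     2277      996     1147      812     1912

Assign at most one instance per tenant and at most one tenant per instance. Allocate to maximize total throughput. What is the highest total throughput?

Treat this as an assignment problem: match each tenant to one instance.
Optimal: Pioneer→Machine M7 (2097 ops/s), Onyx→Machine M2 (2168 ops/s), Ember→Machine M6 (1872 ops/s), Kestrel→Machine M5 (2170 ops/s), Quanta→Machine M1 (1922 ops/s), Nimbus→Machine M3 (1912 ops/s) — total 2097+2168+1872+2170+1922+1912 = 12141 ops/s.
Max-entry greedy (repeatedly take the single best remaining cell) gives 10829 ops/s, worse by 1312.

Max total: 12141 ops/s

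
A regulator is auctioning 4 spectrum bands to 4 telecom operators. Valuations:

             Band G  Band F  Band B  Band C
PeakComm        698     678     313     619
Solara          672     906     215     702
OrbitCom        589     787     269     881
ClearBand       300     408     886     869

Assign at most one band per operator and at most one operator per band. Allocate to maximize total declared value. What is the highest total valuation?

This is the linear assignment problem.
Optimal: PeakComm→Band G ($698M), Solara→Band F ($906M), OrbitCom→Band C ($881M), ClearBand→Band B ($886M) — total 698+906+881+886 = $3371M.
Every other assignment is strictly worse.

Max total: $3371M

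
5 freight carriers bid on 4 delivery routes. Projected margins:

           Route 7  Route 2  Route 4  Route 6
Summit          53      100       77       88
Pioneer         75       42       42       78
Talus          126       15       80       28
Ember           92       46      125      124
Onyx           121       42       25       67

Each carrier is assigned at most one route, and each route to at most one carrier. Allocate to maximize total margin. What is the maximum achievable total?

Max total: $429k

Optimal: Talus→Route 7 ($126k), Summit→Route 2 ($100k), Ember→Route 4 ($125k), Pioneer→Route 6 ($78k) — total 126+100+125+78 = $429k.
Next-best assignment: Onyx→Route 7, Summit→Route 2, Talus→Route 4, Ember→Route 6 = $425k.
No other one-to-one assignment exceeds $429k.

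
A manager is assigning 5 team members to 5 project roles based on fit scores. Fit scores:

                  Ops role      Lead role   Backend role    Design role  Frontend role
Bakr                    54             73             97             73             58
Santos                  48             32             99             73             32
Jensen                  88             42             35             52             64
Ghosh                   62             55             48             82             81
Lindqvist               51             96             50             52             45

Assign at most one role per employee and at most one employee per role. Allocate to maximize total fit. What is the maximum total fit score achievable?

This is a one-to-one assignment (maximum-weight bipartite matching).
Optimal: Bakr→Design role (73 pts), Santos→Backend role (99 pts), Jensen→Ops role (88 pts), Ghosh→Frontend role (81 pts), Lindqvist→Lead role (96 pts) — total 73+99+88+81+96 = 437 pts.
Column-greedy (each role in turn goes to its best remaining employee) gives 423 pts, worse by 14.
Next-best assignment: Bakr→Backend role, Santos→Design role, Jensen→Ops role, Ghosh→Frontend role, Lindqvist→Lead role = 435 pts.

Maximum total: 437 pts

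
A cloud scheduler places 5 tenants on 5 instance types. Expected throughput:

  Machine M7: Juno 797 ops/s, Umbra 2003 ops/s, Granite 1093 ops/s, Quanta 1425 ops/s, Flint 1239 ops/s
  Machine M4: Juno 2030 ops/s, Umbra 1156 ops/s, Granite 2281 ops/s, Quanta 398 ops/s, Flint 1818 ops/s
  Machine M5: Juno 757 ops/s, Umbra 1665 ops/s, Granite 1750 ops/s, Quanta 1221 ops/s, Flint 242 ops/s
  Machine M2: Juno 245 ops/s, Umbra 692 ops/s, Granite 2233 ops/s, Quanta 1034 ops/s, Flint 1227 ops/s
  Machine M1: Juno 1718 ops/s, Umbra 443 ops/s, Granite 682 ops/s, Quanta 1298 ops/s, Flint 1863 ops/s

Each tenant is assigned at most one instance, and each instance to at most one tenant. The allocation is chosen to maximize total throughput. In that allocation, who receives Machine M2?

Optimal: Juno→Machine M4 (2030 ops/s), Umbra→Machine M7 (2003 ops/s), Granite→Machine M2 (2233 ops/s), Quanta→Machine M5 (1221 ops/s), Flint→Machine M1 (1863 ops/s) — total 2030+2003+2233+1221+1863 = 9350 ops/s.
Column-greedy (each instance in turn goes to its best remaining tenant) gives 8450 ops/s, worse by 900.
Checked against all permutations: 9350 ops/s is optimal.
Granite's own top instance is Machine M4 (2281 ops/s), but forcing Granite→Machine M4 and reassigning the rest optimally gives only 8450 ops/s — worse by 900.

Granite receives Machine M2.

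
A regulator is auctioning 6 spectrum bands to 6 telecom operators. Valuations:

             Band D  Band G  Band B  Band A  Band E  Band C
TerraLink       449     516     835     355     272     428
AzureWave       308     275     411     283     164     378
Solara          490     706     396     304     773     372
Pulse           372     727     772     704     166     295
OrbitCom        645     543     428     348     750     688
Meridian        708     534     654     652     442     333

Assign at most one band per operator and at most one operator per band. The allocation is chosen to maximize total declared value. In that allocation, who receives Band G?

Optimal: TerraLink→Band B ($835M), AzureWave→Band C ($378M), Solara→Band G ($706M), Pulse→Band A ($704M), OrbitCom→Band E ($750M), Meridian→Band D ($708M) — total 835+378+706+704+750+708 = $4081M.
Row-greedy (each operator in turn takes its best remaining band) gives $4010M, worse by 71.
Next-best assignment: TerraLink→Band B, AzureWave→Band A, Solara→Band E, Pulse→Band G, OrbitCom→Band C, Meridian→Band D = $4014M.
Swapping Solara↔Pulse (Solara→Band A $304M, Pulse→Band G $727M) loses 379.
Solara's own top band is Band E ($773M), but forcing Solara→Band E and reassigning the rest optimally gives only $4014M — worse by 67.

Solara receives Band G.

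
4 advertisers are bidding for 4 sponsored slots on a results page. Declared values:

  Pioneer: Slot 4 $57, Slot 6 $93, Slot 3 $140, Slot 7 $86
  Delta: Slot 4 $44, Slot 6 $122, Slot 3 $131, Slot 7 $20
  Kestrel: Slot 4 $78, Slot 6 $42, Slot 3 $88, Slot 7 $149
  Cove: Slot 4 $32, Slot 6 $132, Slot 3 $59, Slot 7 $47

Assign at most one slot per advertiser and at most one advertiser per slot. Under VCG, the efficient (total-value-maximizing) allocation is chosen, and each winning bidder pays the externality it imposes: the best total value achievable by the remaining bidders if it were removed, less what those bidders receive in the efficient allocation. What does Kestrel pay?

Efficient allocation: Pioneer→Slot 4 ($57), Delta→Slot 3 ($131), Kestrel→Slot 7 ($149), Cove→Slot 6 ($132); total welfare W = $469.
Kestrel receives Slot 7 at value $149, so the others get W − 149 = $320.
Without Kestrel: best allocation of the remaining 3 bidders over all 4 slots is Pioneer→Slot 7 ($86), Delta→Slot 3 ($131), Cove→Slot 6 ($132), total $349.
VCG payment = (others' best without Kestrel) − (others' welfare with Kestrel) = 349 − 320 = $29.

Kestrel pays $29.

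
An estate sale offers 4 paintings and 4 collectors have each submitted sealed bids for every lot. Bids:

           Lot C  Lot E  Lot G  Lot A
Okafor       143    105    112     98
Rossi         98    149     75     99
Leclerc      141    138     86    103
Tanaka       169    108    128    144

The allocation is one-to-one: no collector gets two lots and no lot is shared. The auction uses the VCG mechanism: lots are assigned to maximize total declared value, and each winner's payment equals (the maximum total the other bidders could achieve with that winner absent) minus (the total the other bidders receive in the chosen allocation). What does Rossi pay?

Efficient allocation: Okafor→Lot G ($112), Rossi→Lot E ($149), Leclerc→Lot C ($141), Tanaka→Lot A ($144); total welfare W = $546.
Rossi receives Lot E at value $149, so the others get W − 149 = $397.
Without Rossi: best allocation of the remaining 3 bidders over all 4 lots is Okafor→Lot C ($143), Leclerc→Lot E ($138), Tanaka→Lot A ($144), total $425.
VCG payment = (others' best without Rossi) − (others' welfare with Rossi) = 425 − 397 = $28.

Rossi pays $28.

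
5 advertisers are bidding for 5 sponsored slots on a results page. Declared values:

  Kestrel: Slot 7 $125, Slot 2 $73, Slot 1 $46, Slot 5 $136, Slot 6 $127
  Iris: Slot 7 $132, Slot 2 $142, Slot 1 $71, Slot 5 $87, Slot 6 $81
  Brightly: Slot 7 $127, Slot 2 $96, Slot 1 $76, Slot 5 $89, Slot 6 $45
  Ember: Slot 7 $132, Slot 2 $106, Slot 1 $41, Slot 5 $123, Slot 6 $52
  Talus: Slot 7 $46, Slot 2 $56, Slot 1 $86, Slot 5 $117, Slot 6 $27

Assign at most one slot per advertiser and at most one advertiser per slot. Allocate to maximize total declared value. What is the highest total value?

Max total: $605

Optimal: Kestrel→Slot 6 ($127), Iris→Slot 2 ($142), Brightly→Slot 7 ($127), Ember→Slot 5 ($123), Talus→Slot 1 ($86) — total 127+142+127+123+86 = $605.
Column-greedy (each slot in turn goes to its best remaining advertiser) gives $505, worse by 100.
Every other assignment is strictly worse.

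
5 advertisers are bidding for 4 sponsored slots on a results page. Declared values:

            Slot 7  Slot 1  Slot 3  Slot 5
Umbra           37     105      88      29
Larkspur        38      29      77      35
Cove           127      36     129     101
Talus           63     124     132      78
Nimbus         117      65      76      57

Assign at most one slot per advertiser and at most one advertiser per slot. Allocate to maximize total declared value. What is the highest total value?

Maximum total: $455

This is a one-to-one assignment (maximum-weight bipartite matching).
Optimal: Nimbus→Slot 7 ($117), Umbra→Slot 1 ($105), Talus→Slot 3 ($132), Cove→Slot 5 ($101) — total 117+105+132+101 = $455.
Max-entry greedy (repeatedly take the single best remaining cell) gives $421, worse by 34.
Next-best assignment: Nimbus→Slot 7, Talus→Slot 1, Umbra→Slot 3, Cove→Slot 5 = $430.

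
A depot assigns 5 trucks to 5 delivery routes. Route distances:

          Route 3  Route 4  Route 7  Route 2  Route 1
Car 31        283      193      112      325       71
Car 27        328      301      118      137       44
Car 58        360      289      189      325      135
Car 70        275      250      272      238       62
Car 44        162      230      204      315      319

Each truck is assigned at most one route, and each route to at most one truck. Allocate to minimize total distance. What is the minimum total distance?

This is the linear assignment problem.
Optimal: Car 31→Route 4 (193 km), Car 27→Route 2 (137 km), Car 58→Route 7 (189 km), Car 70→Route 1 (62 km), Car 44→Route 3 (162 km) — total 193+137+189+62+162 = 743 km.
Min-entry greedy (repeatedly take the single cheapest remaining cell) gives 845 km, worse by 102.
No other one-to-one assignment undercuts 743 km.

Minimum total: 743 km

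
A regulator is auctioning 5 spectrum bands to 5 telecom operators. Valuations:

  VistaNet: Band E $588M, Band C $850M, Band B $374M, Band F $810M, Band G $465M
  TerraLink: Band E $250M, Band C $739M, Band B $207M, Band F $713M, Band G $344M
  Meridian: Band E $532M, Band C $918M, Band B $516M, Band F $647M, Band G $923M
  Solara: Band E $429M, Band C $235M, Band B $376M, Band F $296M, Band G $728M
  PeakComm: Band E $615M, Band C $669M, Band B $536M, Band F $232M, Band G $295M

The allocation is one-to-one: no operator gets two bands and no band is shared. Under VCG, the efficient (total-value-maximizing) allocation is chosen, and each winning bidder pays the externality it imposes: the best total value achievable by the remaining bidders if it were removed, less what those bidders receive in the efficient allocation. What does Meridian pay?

Meridian pays $341M.

Efficient allocation: VistaNet→Band E ($588M), TerraLink→Band F ($713M), Meridian→Band C ($918M), Solara→Band G ($728M), PeakComm→Band B ($536M); total welfare W = $3483M.
Meridian receives Band C at value $918M, so the others get W − 918 = $2565M.
Without Meridian: best allocation of the remaining 4 bidders over all 5 bands is VistaNet→Band C ($850M), TerraLink→Band F ($713M), Solara→Band G ($728M), PeakComm→Band E ($615M), total $2906M.
VCG payment = (others' best without Meridian) − (others' welfare with Meridian) = 2906 − 2565 = $341M.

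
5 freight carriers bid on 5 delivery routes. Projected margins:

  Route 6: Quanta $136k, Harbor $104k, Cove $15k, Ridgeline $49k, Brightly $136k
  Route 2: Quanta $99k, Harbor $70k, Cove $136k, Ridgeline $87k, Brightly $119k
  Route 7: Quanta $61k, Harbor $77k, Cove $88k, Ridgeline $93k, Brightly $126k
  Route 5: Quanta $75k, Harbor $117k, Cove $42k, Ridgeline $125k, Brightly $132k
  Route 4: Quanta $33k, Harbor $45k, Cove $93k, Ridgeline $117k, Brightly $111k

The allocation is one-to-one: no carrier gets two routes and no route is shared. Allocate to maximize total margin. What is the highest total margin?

Maximum total: $632k

This is the linear assignment problem.
Optimal: Quanta→Route 6 ($136k), Harbor→Route 5 ($117k), Cove→Route 2 ($136k), Ridgeline→Route 4 ($117k), Brightly→Route 7 ($126k) — total 136+117+136+117+126 = $632k.
Swapping Cove↔Harbor (Cove→Route 5 $42k, Harbor→Route 2 $70k) loses 141.
Checked against all permutations: $632k is optimal.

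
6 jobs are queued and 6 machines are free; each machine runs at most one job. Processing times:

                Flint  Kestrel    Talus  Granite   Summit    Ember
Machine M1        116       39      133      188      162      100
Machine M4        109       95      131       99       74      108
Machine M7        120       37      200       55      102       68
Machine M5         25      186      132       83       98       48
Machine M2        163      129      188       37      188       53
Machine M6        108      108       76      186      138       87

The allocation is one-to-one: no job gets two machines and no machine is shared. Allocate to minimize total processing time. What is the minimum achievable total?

Optimal: Flint→Machine M5 (25 min), Kestrel→Machine M1 (39 min), Talus→Machine M6 (76 min), Granite→Machine M2 (37 min), Summit→Machine M4 (74 min), Ember→Machine M7 (68 min) — total 25+39+76+37+74+68 = 319 min.
Row-greedy (each job in turn takes its cheapest remaining machine) gives 349 min, worse by 30.
Next-best assignment: Flint→Machine M5, Kestrel→Machine M1, Talus→Machine M6, Granite→Machine M7, Summit→Machine M4, Ember→Machine M2 = 322 min.

Minimum total: 319 min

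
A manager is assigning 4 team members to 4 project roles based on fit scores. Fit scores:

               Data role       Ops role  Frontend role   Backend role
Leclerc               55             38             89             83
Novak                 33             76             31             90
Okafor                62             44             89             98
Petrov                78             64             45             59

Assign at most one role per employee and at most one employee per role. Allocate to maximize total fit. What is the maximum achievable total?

Maximum total: 341 pts

This is the linear assignment problem.
Optimal: Leclerc→Frontend role (89 pts), Novak→Ops role (76 pts), Okafor→Backend role (98 pts), Petrov→Data role (78 pts) — total 89+76+98+78 = 341 pts.
Row-greedy (each employee in turn takes its best remaining role) gives 305 pts, worse by 36.
No other one-to-one assignment exceeds 341 pts.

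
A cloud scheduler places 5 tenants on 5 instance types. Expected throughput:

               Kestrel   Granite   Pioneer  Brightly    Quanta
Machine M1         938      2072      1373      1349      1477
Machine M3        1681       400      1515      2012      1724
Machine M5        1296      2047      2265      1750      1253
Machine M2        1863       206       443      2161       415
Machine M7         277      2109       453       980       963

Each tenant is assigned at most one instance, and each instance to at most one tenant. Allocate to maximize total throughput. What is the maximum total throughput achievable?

Max total: 9726 ops/s

Optimal: Kestrel→Machine M2 (1863 ops/s), Granite→Machine M7 (2109 ops/s), Pioneer→Machine M5 (2265 ops/s), Brightly→Machine M3 (2012 ops/s), Quanta→Machine M1 (1477 ops/s) — total 1863+2109+2265+2012+1477 = 9726 ops/s.
Next-best assignment: Kestrel→Machine M3, Granite→Machine M7, Pioneer→Machine M5, Brightly→Machine M2, Quanta→Machine M1 = 9693 ops/s.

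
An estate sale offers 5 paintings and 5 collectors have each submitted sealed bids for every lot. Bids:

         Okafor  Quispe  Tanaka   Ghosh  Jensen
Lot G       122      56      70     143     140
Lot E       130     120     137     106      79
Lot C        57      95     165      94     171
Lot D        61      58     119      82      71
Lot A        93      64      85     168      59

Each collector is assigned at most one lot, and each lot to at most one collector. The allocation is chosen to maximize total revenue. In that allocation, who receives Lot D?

Tanaka receives Lot D.

Optimal: Okafor→Lot G ($122), Quispe→Lot E ($120), Tanaka→Lot D ($119), Ghosh→Lot A ($168), Jensen→Lot C ($171) — total 122+120+119+168+171 = $700.
Column-greedy (each lot in turn goes to its best remaining collector) gives $576, worse by 124.
Next-best assignment: Okafor→Lot E, Quispe→Lot D, Tanaka→Lot C, Ghosh→Lot A, Jensen→Lot G = $661.
Tanaka's own top lot is Lot C ($165), but forcing Tanaka→Lot C and reassigning the rest optimally gives only $661 — worse by 39.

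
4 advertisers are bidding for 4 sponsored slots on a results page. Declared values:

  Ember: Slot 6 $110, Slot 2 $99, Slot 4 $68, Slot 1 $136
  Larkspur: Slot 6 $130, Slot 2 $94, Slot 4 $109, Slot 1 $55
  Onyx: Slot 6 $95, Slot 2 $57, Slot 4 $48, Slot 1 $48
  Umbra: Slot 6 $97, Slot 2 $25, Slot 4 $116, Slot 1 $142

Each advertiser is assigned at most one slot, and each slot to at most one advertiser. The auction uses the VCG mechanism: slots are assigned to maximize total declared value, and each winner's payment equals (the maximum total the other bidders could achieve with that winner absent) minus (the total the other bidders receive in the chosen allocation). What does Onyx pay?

Efficient allocation: Ember→Slot 2 ($99), Larkspur→Slot 4 ($109), Onyx→Slot 6 ($95), Umbra→Slot 1 ($142); total welfare W = $445.
Onyx receives Slot 6 at value $95, so the others get W − 95 = $350.
Without Onyx: best allocation of the remaining 3 bidders over all 4 slots is Ember→Slot 1 ($136), Larkspur→Slot 6 ($130), Umbra→Slot 4 ($116), total $382.
VCG payment = (others' best without Onyx) − (others' welfare with Onyx) = 382 − 350 = $32.

Onyx pays $32.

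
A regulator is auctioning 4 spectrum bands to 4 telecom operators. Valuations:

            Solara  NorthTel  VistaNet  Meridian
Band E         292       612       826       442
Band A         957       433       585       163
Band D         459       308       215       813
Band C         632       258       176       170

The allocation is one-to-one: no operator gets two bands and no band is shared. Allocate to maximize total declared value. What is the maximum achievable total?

Optimal: Solara→Band A ($957M), NorthTel→Band C ($258M), VistaNet→Band E ($826M), Meridian→Band D ($813M) — total 957+258+826+813 = $2854M.
Row-greedy (each operator in turn takes its best remaining band) gives $1954M, worse by 900.
Checked against all permutations: $2854M is optimal.

Maximum total: $2854M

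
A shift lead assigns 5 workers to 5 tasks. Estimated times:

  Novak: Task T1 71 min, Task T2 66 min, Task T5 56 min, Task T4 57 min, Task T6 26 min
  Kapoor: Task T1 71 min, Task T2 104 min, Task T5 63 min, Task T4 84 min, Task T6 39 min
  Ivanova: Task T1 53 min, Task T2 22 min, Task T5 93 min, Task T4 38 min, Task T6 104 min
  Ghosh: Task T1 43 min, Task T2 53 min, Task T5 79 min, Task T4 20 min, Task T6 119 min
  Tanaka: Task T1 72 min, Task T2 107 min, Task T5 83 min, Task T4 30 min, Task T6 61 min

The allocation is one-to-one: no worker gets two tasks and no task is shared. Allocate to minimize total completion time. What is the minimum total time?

Optimal: Novak→Task T6 (26 min), Kapoor→Task T5 (63 min), Ivanova→Task T2 (22 min), Ghosh→Task T1 (43 min), Tanaka→Task T4 (30 min) — total 26+63+22+43+30 = 184 min.
Row-greedy (each worker in turn takes its cheapest remaining task) gives 203 min, worse by 19.
Swapping Ghosh↔Novak (Ghosh→Task T6 119 min, Novak→Task T1 71 min) adds 121.
Checked against all permutations: 184 min is optimal.

Minimum total: 184 min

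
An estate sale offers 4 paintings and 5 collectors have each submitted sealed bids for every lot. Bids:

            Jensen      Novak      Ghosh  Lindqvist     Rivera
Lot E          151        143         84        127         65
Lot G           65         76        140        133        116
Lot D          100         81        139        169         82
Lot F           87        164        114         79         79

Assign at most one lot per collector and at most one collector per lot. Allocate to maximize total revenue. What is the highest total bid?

Maximum total: $624

Optimal: Jensen→Lot E ($151), Ghosh→Lot G ($140), Lindqvist→Lot D ($169), Novak→Lot F ($164) — total 151+140+169+164 = $624.
Next-best assignment: Jensen→Lot E, Rivera→Lot G, Lindqvist→Lot D, Novak→Lot F = $600.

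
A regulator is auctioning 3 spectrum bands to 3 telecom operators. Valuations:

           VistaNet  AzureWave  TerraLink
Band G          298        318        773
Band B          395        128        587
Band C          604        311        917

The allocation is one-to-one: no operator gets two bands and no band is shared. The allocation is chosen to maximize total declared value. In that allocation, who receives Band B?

VistaNet receives Band B.

Optimal: VistaNet→Band B ($395M), AzureWave→Band G ($318M), TerraLink→Band C ($917M) — total 395+318+917 = $1630M.
Column-greedy (each band in turn goes to its best remaining operator) gives $1479M, worse by 151.
Next-best assignment: VistaNet→Band C, AzureWave→Band G, TerraLink→Band B = $1509M.
VistaNet's own top band is Band C ($604M), but forcing VistaNet→Band C and reassigning the rest optimally gives only $1509M — worse by 121.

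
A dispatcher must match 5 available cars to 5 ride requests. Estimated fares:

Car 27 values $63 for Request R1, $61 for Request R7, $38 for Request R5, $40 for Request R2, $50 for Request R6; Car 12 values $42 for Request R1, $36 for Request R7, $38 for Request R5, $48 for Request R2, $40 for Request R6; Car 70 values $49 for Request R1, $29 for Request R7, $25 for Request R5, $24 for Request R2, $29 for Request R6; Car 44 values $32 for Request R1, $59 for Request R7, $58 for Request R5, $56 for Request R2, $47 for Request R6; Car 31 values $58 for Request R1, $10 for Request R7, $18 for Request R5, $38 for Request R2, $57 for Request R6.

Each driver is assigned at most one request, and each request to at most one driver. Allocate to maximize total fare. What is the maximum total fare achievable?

Maximum total: $273

This is the linear assignment problem.
Optimal: Car 27→Request R7 ($61), Car 12→Request R2 ($48), Car 70→Request R1 ($49), Car 44→Request R5 ($58), Car 31→Request R6 ($57) — total 61+48+49+58+57 = $273.
Max-entry greedy (repeatedly take the single best remaining cell) gives $252, worse by 21.
No other one-to-one assignment exceeds $273.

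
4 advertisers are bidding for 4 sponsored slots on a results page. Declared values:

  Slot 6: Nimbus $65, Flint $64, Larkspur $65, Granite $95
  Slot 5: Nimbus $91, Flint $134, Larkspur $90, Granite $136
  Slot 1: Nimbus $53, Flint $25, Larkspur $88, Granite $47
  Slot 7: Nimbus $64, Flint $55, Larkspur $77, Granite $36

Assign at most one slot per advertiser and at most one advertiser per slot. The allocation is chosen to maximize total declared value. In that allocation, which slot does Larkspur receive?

Optimal: Nimbus→Slot 7 ($64), Flint→Slot 5 ($134), Larkspur→Slot 1 ($88), Granite→Slot 6 ($95) — total 64+134+88+95 = $381.
Max-entry greedy (repeatedly take the single best remaining cell) gives $344, worse by 37.
Swapping Flint↔Granite (Flint→Slot 6 $64, Granite→Slot 5 $136) loses 29.
Larkspur's own top slot is Slot 5 ($90), but forcing Larkspur→Slot 5 and reassigning the rest optimally gives only $293 — worse by 88.

Larkspur receives Slot 1.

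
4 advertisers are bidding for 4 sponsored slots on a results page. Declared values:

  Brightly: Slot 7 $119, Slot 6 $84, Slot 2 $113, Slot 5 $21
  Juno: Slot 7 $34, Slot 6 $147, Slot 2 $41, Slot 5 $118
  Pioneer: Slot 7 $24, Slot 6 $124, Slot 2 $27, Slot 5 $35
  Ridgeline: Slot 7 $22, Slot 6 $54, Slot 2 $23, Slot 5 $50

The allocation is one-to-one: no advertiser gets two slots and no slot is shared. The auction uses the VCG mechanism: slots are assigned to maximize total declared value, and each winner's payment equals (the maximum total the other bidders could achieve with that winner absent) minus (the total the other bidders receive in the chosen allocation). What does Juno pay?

Efficient allocation: Brightly→Slot 7 ($119), Juno→Slot 5 ($118), Pioneer→Slot 6 ($124), Ridgeline→Slot 2 ($23); total welfare W = $384.
Juno receives Slot 5 at value $118, so the others get W − 118 = $266.
Without Juno: best allocation of the remaining 3 bidders over all 4 slots is Brightly→Slot 7 ($119), Pioneer→Slot 6 ($124), Ridgeline→Slot 5 ($50), total $293.
VCG payment = (others' best without Juno) − (others' welfare with Juno) = 293 − 266 = $27.

Juno pays $27.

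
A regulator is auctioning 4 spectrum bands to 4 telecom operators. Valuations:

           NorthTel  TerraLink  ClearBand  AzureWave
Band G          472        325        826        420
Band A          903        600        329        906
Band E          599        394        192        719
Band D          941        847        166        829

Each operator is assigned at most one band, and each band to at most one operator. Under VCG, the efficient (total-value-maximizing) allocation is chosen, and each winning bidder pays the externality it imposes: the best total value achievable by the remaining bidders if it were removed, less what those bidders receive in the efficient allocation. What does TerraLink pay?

Efficient allocation: NorthTel→Band A ($903M), TerraLink→Band D ($847M), ClearBand→Band G ($826M), AzureWave→Band E ($719M); total welfare W = $3295M.
TerraLink receives Band D at value $847M, so the others get W − 847 = $2448M.
Without TerraLink: best allocation of the remaining 3 bidders over all 4 bands is NorthTel→Band D ($941M), ClearBand→Band G ($826M), AzureWave→Band A ($906M), total $2673M.
VCG payment = (others' best without TerraLink) − (others' welfare with TerraLink) = 2673 − 2448 = $225M.

TerraLink pays $225M.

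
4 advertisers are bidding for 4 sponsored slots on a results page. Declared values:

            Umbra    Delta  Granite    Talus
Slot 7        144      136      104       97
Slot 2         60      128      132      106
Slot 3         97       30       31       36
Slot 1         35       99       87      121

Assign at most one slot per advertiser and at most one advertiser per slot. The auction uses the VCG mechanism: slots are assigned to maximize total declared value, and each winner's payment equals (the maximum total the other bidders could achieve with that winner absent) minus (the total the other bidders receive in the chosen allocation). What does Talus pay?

Talus pays $10.

Efficient allocation: Umbra→Slot 3 ($97), Delta→Slot 7 ($136), Granite→Slot 2 ($132), Talus→Slot 1 ($121); total welfare W = $486.
Talus receives Slot 1 at value $121, so the others get W − 121 = $365.
Without Talus: best allocation of the remaining 3 bidders over all 4 slots is Umbra→Slot 7 ($144), Delta→Slot 1 ($99), Granite→Slot 2 ($132), total $375.
VCG payment = (others' best without Talus) − (others' welfare with Talus) = 375 − 365 = $10.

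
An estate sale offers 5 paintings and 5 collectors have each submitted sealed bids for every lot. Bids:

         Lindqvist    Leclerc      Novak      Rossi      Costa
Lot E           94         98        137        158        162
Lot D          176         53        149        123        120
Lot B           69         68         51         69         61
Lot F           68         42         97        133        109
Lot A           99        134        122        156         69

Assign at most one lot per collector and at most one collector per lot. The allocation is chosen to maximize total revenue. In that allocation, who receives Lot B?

This is the linear assignment problem.
Optimal: Lindqvist→Lot D ($176), Leclerc→Lot B ($68), Novak→Lot A ($122), Rossi→Lot F ($133), Costa→Lot E ($162) — total 176+68+122+133+162 = $661.
Max-entry greedy (repeatedly take the single best remaining cell) gives $659, worse by 2.
Every other assignment is strictly worse.
Leclerc's own top lot is Lot A ($134), but forcing Leclerc→Lot A and reassigning the rest optimally gives only $656 — worse by 5.

Leclerc receives Lot B.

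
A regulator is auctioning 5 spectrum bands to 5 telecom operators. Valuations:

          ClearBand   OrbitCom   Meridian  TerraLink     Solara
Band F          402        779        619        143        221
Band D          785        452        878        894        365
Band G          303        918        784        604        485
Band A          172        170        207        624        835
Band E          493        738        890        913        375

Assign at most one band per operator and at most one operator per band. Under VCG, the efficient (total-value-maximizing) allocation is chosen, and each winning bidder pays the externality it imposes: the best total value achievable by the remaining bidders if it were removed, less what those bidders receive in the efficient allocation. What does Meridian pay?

Meridian pays $139M.

Efficient allocation: ClearBand→Band D ($785M), OrbitCom→Band F ($779M), Meridian→Band G ($784M), TerraLink→Band E ($913M), Solara→Band A ($835M); total welfare W = $4096M.
Meridian receives Band G at value $784M, so the others get W − 784 = $3312M.
Without Meridian: best allocation of the remaining 4 bidders over all 5 bands is ClearBand→Band D ($785M), OrbitCom→Band G ($918M), TerraLink→Band E ($913M), Solara→Band A ($835M), total $3451M.
VCG payment = (others' best without Meridian) − (others' welfare with Meridian) = 3451 − 3312 = $139M.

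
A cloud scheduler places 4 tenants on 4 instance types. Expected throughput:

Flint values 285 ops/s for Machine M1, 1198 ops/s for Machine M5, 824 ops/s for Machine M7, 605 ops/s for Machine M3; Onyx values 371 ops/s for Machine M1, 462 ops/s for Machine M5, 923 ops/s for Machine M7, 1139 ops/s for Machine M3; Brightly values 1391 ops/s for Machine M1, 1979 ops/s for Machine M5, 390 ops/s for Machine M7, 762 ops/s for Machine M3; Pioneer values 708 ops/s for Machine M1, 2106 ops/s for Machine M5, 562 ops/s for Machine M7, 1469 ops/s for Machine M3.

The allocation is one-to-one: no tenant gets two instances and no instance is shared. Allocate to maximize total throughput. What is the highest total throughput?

Maximum total: 5460 ops/s

Optimal: Flint→Machine M7 (824 ops/s), Onyx→Machine M3 (1139 ops/s), Brightly→Machine M1 (1391 ops/s), Pioneer→Machine M5 (2106 ops/s) — total 824+1139+1391+2106 = 5460 ops/s.
Row-greedy (each tenant in turn takes its best remaining instance) gives 4290 ops/s, worse by 1170.
Next-best assignment: Flint→Machine M3, Onyx→Machine M7, Brightly→Machine M1, Pioneer→Machine M5 = 5025 ops/s.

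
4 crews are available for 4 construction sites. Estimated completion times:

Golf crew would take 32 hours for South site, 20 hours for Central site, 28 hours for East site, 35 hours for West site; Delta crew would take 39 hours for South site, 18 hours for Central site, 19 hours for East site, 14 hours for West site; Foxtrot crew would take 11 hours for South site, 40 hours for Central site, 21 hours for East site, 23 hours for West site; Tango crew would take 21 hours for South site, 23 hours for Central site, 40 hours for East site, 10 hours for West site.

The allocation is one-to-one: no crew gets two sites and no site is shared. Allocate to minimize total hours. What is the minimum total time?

Minimum total: 60 hours

Treat this as an assignment problem: match each crew to one site.
Optimal: Golf crew→Central site (20 hours), Delta crew→East site (19 hours), Foxtrot crew→South site (11 hours), Tango crew→West site (10 hours) — total 20+19+11+10 = 60 hours.
Row-greedy (each crew in turn takes its cheapest remaining site) gives 85 hours, worse by 25.
Next-best assignment: Golf crew→East site, Delta crew→Central site, Foxtrot crew→South site, Tango crew→West site = 67 hours.
Swapping Golf crew↔Tango crew (Golf crew→West site 35 hours, Tango crew→Central site 23 hours) adds 28.
No other one-to-one assignment undercuts 60 hours.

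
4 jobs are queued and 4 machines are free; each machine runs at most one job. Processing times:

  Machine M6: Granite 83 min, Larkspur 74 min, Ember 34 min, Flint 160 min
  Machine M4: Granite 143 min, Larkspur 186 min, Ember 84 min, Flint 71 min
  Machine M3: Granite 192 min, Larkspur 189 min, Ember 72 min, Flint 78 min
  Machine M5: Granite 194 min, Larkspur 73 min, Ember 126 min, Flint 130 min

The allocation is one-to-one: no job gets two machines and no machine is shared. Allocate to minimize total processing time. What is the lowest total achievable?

Optimal: Granite→Machine M6 (83 min), Larkspur→Machine M5 (73 min), Ember→Machine M3 (72 min), Flint→Machine M4 (71 min) — total 83+73+72+71 = 299 min.
Column-greedy (each machine in turn goes to its cheapest remaining job) gives 488 min, worse by 189.

Min total: 299 min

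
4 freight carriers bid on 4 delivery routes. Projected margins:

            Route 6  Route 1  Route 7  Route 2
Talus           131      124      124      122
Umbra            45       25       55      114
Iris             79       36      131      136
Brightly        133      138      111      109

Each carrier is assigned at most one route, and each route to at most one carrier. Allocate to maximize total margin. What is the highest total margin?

Optimal: Talus→Route 6 ($131k), Umbra→Route 2 ($114k), Iris→Route 7 ($131k), Brightly→Route 1 ($138k) — total 131+114+131+138 = $514k.
Max-entry greedy (repeatedly take the single best remaining cell) gives $460k, worse by 54.
Next-best assignment: Talus→Route 1, Umbra→Route 2, Iris→Route 7, Brightly→Route 6 = $502k.
Swapping Umbra↔Brightly (Umbra→Route 1 $25k, Brightly→Route 2 $109k) loses 118.
Every other assignment is strictly worse.

Max total: $514k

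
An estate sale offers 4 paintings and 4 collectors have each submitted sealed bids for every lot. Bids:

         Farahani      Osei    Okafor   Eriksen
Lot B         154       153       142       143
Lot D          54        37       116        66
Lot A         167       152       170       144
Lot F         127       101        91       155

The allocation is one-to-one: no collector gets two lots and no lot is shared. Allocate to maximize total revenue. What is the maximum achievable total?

Maximum total: $591

This is a one-to-one assignment (maximum-weight bipartite matching).
Optimal: Farahani→Lot A ($167), Osei→Lot B ($153), Okafor→Lot D ($116), Eriksen→Lot F ($155) — total 167+153+116+155 = $591.
Max-entry greedy (repeatedly take the single best remaining cell) gives $516, worse by 75.
Next-best assignment: Farahani→Lot B, Osei→Lot A, Okafor→Lot D, Eriksen→Lot F = $577.
Swapping Farahani↔Okafor (Farahani→Lot D $54, Okafor→Lot A $170) loses 59.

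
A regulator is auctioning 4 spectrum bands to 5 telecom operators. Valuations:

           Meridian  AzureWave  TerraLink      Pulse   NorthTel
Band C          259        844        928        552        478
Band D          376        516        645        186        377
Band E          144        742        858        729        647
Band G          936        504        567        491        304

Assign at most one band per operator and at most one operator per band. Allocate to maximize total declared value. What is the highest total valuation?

Optimal: AzureWave→Band C ($844M), TerraLink→Band D ($645M), Pulse→Band E ($729M), Meridian→Band G ($936M) — total 844+645+729+936 = $3154M.
Row-greedy (each operator in turn takes its best remaining band) gives $2824M, worse by 330.
Next-best assignment: TerraLink→Band C, AzureWave→Band D, Pulse→Band E, Meridian→Band G = $3109M.
Checked against all permutations: $3154M is optimal.

Max total: $3154M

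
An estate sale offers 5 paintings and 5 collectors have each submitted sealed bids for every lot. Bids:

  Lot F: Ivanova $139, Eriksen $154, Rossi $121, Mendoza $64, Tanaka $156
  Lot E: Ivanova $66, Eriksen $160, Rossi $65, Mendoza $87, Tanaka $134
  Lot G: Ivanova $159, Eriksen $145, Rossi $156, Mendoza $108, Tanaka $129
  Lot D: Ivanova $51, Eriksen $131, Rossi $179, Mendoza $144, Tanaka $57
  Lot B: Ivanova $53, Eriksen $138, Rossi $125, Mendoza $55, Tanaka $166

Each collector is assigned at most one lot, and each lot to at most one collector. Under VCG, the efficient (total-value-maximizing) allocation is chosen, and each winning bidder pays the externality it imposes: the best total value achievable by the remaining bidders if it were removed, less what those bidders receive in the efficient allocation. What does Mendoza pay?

Mendoza pays $43.

Efficient allocation: Ivanova→Lot F ($139), Eriksen→Lot E ($160), Rossi→Lot G ($156), Mendoza→Lot D ($144), Tanaka→Lot B ($166); total welfare W = $765.
Mendoza receives Lot D at value $144, so the others get W − 144 = $621.
Without Mendoza: best allocation of the remaining 4 bidders over all 5 lots is Ivanova→Lot G ($159), Eriksen→Lot E ($160), Rossi→Lot D ($179), Tanaka→Lot B ($166), total $664.
VCG payment = (others' best without Mendoza) − (others' welfare with Mendoza) = 664 − 621 = $43.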